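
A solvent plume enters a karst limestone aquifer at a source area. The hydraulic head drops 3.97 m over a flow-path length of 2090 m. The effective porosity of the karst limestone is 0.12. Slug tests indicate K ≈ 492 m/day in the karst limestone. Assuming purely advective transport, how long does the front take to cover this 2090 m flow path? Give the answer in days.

Hydraulic gradient i = Δh / L = 3.97 / 2090 = 0.001900.
Darcy flux q = K · i = 492.0 × 0.001900 = 0.9346 m/day.
Seepage velocity v = q / n_e = 0.9346 / 0.12 = 7.788 m/day.
Travel time t = L / v = 2090 / 7.788 = 268.4 days.

268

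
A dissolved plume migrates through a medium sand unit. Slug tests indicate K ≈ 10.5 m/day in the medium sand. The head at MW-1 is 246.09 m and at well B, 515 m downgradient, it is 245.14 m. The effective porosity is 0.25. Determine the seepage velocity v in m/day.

0.0775

Hydraulic gradient i = (246.09 − 245.14) / 515 = 0.95 / 515 = 0.001845.
Darcy flux q = K · i = 10.50 × 0.001845 = 0.01937 m/day.
Seepage velocity v = q / n_e = 0.01937 / 0.25 = 0.07748 m/day.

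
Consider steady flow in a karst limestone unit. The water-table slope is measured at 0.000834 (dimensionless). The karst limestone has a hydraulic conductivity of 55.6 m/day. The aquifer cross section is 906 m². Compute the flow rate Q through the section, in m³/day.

Hydraulic gradient i = 0.000834.
Darcy's law: Q = K · A · i = 55.60 × 906.0 × 0.0008340 = 42.01 m³/day.

42.0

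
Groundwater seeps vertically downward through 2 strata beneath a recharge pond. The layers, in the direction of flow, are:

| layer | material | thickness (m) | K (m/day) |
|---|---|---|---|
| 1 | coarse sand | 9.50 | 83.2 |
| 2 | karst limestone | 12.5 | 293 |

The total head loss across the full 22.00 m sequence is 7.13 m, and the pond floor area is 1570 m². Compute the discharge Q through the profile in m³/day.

Flow is perpendicular to layering, so the layers act in series and the equivalent K is the thickness-weighted harmonic mean.
Total thickness L = 9.50 + 12.5 = 22.00 m.
Σ(b_i/K_i) = 9.50/83.2 + 12.5/293 = 0.1568 d.
K_eq = L / Σ(b_i/K_i) = 22.00 / 0.1568 = 140.3 m/day.
Q = K_eq · A · (Δh/L) = 140.3 × 1570 × (7.13/22.00) = 71371 m³/day.

71400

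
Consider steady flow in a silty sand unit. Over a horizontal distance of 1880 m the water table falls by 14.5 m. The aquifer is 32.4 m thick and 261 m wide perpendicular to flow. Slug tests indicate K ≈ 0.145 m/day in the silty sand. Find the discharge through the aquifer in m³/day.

Cross-sectional area A = 261 × 32.4 = 8456 m².
Hydraulic gradient i = Δh / L = 14.5 / 1880 = 0.007713.
Darcy's law: Q = K · A · i = 0.1450 × 8456 × 0.007713 = 9.457 m³/day.

9.46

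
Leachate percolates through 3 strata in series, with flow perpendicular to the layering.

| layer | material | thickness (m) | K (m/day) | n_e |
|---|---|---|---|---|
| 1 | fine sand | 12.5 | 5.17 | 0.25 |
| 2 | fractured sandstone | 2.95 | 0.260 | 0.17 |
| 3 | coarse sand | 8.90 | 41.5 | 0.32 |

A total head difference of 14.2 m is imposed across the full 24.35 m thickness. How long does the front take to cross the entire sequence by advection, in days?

With flow normal to the layers, continuity requires the same specific discharge q through every layer.
Σ(b_i/K_i) = 12.5/5.17 + 2.95/0.260 + 8.90/41.5 = 13.98 d.
q = Δh / Σ(b_i/K_i) = 14.2 / 13.98 = 1.016 m/day.
In each layer the seepage velocity is v_i = q/n_i, so the layer transit time is t_i = b_i·n_i / q:
  layer 1 (fine sand): t_1 = 12.5 × 0.25 / 1.016 = 3.076 d
  layer 2 (fractured sandstone): t_2 = 2.95 × 0.17 / 1.016 = 0.4937 d
  layer 3 (coarse sand): t_3 = 8.90 × 0.32 / 1.016 = 2.804 d
Total t = Σ t_i = 6.373 days.

6.37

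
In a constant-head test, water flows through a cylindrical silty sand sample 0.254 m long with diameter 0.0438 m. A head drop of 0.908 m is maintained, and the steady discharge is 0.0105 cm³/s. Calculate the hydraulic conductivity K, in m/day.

0.168

Cross-sectional area A = π·(d/2)² = π × (0.0438/2)² = 0.001507 m².
Convert discharge: 0.0105 cm³/s = 1.050e-08 m³/s.
Darcy's law rearranged: K = Q·L / (A·Δh) = 1.050e-08 × 0.254 / (0.001507 × 0.908) = 1.949e-06 m/s = 0.1684 m/day.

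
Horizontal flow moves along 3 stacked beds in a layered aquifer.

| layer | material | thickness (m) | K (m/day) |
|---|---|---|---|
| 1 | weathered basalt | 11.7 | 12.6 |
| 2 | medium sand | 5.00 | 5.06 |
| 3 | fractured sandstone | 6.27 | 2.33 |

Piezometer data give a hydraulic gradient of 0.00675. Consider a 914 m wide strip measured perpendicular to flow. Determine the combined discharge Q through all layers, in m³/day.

Flow is parallel to layering, so each bed carries its own Darcy discharge and the transmissivities add.
Σ(K_i·b_i) = 12.6×11.7 + 5.06×5.00 + 2.33×6.27 = 187.3 m²/day.
Hydraulic gradient i = 0.00675.
Q = Σ(K_i·b_i) · W · i = 187.3 × 914 × 0.006750 = 1156 m³/day.

1160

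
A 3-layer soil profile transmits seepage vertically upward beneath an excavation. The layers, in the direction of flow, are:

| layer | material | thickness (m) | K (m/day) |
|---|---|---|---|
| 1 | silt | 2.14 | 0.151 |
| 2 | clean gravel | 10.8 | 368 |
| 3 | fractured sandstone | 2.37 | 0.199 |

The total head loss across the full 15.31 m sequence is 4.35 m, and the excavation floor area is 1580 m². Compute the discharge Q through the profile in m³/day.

Flow is perpendicular to layering, so the layers act in series and the equivalent K is the thickness-weighted harmonic mean.
Total thickness L = 2.14 + 10.8 + 2.37 = 15.31 m.
Σ(b_i/K_i) = 2.14/0.151 + 10.8/368 + 2.37/0.199 = 26.11 d.
K_eq = L / Σ(b_i/K_i) = 15.31 / 26.11 = 0.5863 m/day.
Q = K_eq · A · (Δh/L) = 0.5863 × 1580 × (4.35/15.31) = 263.2 m³/day.

263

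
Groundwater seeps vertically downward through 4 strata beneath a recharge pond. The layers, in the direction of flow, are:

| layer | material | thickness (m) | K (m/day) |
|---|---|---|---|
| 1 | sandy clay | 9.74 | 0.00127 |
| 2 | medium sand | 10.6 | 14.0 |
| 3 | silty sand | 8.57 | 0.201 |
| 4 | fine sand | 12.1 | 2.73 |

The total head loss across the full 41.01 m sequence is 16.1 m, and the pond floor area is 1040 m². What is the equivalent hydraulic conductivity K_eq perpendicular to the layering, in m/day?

0.00531

Flow is perpendicular to layering, so the layers act in series and the equivalent K is the thickness-weighted harmonic mean.
Total thickness L = 9.74 + 10.6 + 8.57 + 12.1 = 41.01 m.
Σ(b_i/K_i) = 9.74/0.00127 + 10.6/14.0 + 8.57/0.201 + 12.1/2.73 = 7717 d.
K_eq = L / Σ(b_i/K_i) = 41.01 / 7717 = 0.005314 m/day.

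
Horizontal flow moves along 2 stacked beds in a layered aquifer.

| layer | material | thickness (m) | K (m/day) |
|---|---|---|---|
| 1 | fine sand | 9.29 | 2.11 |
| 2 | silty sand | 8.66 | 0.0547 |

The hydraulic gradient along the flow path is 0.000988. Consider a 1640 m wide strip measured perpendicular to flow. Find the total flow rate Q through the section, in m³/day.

32.5

Flow is parallel to layering, so each bed carries its own Darcy discharge and the transmissivities add.
Σ(K_i·b_i) = 2.11×9.29 + 0.0547×8.66 = 20.08 m²/day.
Hydraulic gradient i = 0.000988.
Q = Σ(K_i·b_i) · W · i = 20.08 × 1640 × 0.0009880 = 32.53 m³/day.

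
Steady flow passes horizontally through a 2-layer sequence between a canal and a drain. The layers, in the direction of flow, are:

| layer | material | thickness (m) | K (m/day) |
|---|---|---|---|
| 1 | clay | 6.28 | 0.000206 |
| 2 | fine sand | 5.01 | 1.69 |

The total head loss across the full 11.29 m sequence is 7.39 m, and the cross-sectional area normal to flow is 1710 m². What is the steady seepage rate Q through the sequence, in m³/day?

0.414

Flow is perpendicular to layering, so the layers act in series and the equivalent K is the thickness-weighted harmonic mean.
Total thickness L = 6.28 + 5.01 = 11.29 m.
Σ(b_i/K_i) = 6.28/0.000206 + 5.01/1.69 = 30488 d.
K_eq = L / Σ(b_i/K_i) = 11.29 / 30488 = 0.0003703 m/day.
Q = K_eq · A · (Δh/L) = 0.0003703 × 1710 × (7.39/11.29) = 0.4145 m³/day.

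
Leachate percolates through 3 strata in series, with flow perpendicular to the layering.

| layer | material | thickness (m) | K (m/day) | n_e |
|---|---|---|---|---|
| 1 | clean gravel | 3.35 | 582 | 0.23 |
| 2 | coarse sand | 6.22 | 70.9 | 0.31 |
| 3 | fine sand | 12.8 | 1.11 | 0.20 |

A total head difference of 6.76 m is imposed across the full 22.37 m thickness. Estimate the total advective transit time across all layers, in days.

With flow normal to the layers, continuity requires the same specific discharge q through every layer.
Σ(b_i/K_i) = 3.35/582 + 6.22/70.9 + 12.8/1.11 = 11.63 d.
q = Δh / Σ(b_i/K_i) = 6.76 / 11.63 = 0.5815 m/day.
In each layer the seepage velocity is v_i = q/n_i, so the layer transit time is t_i = b_i·n_i / q:
  layer 1 (clean gravel): t_1 = 3.35 × 0.23 / 0.5815 = 1.325 d
  layer 2 (coarse sand): t_2 = 6.22 × 0.31 / 0.5815 = 3.316 d
  layer 3 (fine sand): t_3 = 12.8 × 0.20 / 0.5815 = 4.402 d
Total t = Σ t_i = 9.043 days.

9.04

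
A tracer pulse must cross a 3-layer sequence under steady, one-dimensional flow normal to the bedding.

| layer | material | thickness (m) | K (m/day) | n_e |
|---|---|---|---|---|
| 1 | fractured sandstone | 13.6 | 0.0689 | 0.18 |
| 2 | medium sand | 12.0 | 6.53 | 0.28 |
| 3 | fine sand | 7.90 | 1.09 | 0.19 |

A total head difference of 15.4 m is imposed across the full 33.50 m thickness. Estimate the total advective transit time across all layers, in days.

98.0

With flow normal to the layers, continuity requires the same specific discharge q through every layer.
Σ(b_i/K_i) = 13.6/0.0689 + 12.0/6.53 + 7.90/1.09 = 206.5 d.
q = Δh / Σ(b_i/K_i) = 15.4 / 206.5 = 0.07459 m/day.
In each layer the seepage velocity is v_i = q/n_i, so the layer transit time is t_i = b_i·n_i / q:
  layer 1 (fractured sandstone): t_1 = 13.6 × 0.18 / 0.07459 = 32.82 d
  layer 2 (medium sand): t_2 = 12.0 × 0.28 / 0.07459 = 45.05 d
  layer 3 (fine sand): t_3 = 7.90 × 0.19 / 0.07459 = 20.12 d
Total t = Σ t_i = 97.99 days.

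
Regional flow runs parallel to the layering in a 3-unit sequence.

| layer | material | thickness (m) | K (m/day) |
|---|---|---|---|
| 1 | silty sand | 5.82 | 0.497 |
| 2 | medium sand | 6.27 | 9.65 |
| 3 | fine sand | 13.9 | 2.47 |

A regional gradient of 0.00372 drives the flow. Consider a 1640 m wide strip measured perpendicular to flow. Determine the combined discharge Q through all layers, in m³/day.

Flow is parallel to layering, so each bed carries its own Darcy discharge and the transmissivities add.
Σ(K_i·b_i) = 0.497×5.82 + 9.65×6.27 + 2.47×13.9 = 97.73 m²/day.
Hydraulic gradient i = 0.00372.
Q = Σ(K_i·b_i) · W · i = 97.73 × 1640 × 0.003720 = 596.2 m³/day.

596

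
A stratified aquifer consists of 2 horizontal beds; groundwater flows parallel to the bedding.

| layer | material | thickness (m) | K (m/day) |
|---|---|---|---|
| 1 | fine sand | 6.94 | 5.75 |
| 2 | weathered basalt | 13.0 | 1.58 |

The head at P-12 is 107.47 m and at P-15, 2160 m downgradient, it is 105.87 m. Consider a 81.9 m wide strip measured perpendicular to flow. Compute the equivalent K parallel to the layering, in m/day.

3.03

Flow is parallel to layering, so each bed carries its own Darcy discharge and the transmissivities add.
Σ(K_i·b_i) = 5.75×6.94 + 1.58×13.0 = 60.45 m²/day.
Total thickness b = 19.94 m, so K_eq = Σ(K_i·b_i)/b = 3.031 m/day.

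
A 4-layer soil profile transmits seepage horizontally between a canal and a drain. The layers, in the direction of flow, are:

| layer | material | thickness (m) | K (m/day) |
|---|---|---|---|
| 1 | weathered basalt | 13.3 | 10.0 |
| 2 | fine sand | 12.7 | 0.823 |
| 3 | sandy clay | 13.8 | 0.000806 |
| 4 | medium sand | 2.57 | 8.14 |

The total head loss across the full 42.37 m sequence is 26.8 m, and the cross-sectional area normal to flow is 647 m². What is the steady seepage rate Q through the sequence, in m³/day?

Flow is perpendicular to layering, so the layers act in series and the equivalent K is the thickness-weighted harmonic mean.
Total thickness L = 13.3 + 12.7 + 13.8 + 2.57 = 42.37 m.
Σ(b_i/K_i) = 13.3/10.0 + 12.7/0.823 + 13.8/0.000806 + 2.57/8.14 = 17139 d.
K_eq = L / Σ(b_i/K_i) = 42.37 / 17139 = 0.002472 m/day.
Q = K_eq · A · (Δh/L) = 0.002472 × 647 × (26.8/42.37) = 1.012 m³/day.

1.01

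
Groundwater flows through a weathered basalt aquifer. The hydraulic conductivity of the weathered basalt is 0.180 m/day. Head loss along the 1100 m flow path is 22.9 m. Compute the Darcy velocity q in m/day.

0.00375

Hydraulic gradient i = Δh / L = 22.9 / 1100 = 0.02082.
Specific discharge q = K · i = 0.1800 × 0.02082 = 0.003747 m/day.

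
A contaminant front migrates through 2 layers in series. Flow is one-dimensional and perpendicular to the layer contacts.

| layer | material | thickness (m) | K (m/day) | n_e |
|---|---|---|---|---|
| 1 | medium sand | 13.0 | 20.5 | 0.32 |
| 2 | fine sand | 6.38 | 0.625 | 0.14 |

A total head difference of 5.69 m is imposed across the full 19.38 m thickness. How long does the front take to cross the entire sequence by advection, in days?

With flow normal to the layers, continuity requires the same specific discharge q through every layer.
Σ(b_i/K_i) = 13.0/20.5 + 6.38/0.625 = 10.84 d.
q = Δh / Σ(b_i/K_i) = 5.69 / 10.84 = 0.5248 m/day.
In each layer the seepage velocity is v_i = q/n_i, so the layer transit time is t_i = b_i·n_i / q:
  layer 1 (medium sand): t_1 = 13.0 × 0.32 / 0.5248 = 7.927 d
  layer 2 (fine sand): t_2 = 6.38 × 0.14 / 0.5248 = 1.702 d
Total t = Σ t_i = 9.629 days.

9.63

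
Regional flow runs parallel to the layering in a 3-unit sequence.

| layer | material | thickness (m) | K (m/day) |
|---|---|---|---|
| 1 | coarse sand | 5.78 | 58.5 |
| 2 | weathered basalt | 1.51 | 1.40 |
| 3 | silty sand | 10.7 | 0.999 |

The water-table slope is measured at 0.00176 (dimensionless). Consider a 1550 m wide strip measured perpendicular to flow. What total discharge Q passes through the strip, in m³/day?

Flow is parallel to layering, so each bed carries its own Darcy discharge and the transmissivities add.
Σ(K_i·b_i) = 58.5×5.78 + 1.40×1.51 + 0.999×10.7 = 350.9 m²/day.
Hydraulic gradient i = 0.00176.
Q = Σ(K_i·b_i) · W · i = 350.9 × 1550 × 0.001760 = 957.3 m³/day.

957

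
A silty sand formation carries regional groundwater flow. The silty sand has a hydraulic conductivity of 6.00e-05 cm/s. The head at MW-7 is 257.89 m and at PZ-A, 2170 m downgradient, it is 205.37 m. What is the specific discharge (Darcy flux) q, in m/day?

Convert K: 6.00e-05 cm/s × 864 = 0.05184 m/day.
Hydraulic gradient i = (257.89 − 205.37) / 2170 = 52.52 / 2170 = 0.02420.
Specific discharge q = K · i = 0.05184 × 0.02420 = 0.001255 m/day.

0.00125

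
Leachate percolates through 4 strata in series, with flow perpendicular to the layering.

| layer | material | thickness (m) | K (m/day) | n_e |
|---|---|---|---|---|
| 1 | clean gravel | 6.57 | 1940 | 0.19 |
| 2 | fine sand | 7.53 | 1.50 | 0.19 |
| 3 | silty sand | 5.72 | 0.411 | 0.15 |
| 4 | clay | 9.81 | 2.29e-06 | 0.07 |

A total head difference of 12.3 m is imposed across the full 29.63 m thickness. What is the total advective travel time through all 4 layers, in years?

4030

With flow normal to the layers, continuity requires the same specific discharge q through every layer.
Σ(b_i/K_i) = 6.57/1940 + 7.53/1.50 + 5.72/0.411 + 9.81/2.29e-06 = 4.284e+06 d.
q = Δh / Σ(b_i/K_i) = 12.3 / 4.284e+06 = 2.871e-06 m/day.
In each layer the seepage velocity is v_i = q/n_i, so the layer transit time is t_i = b_i·n_i / q:
  layer 1 (clean gravel): t_1 = 6.57 × 0.19 / 2.871e-06 = 4.348e+05 d
  layer 2 (fine sand): t_2 = 7.53 × 0.19 / 2.871e-06 = 4.983e+05 d
  layer 3 (silty sand): t_3 = 5.72 × 0.15 / 2.871e-06 = 2.988e+05 d
  layer 4 (clay): t_4 = 9.81 × 0.07 / 2.871e-06 = 2.392e+05 d
Total t = Σ t_i = 1.471e+06 days = 4027 years.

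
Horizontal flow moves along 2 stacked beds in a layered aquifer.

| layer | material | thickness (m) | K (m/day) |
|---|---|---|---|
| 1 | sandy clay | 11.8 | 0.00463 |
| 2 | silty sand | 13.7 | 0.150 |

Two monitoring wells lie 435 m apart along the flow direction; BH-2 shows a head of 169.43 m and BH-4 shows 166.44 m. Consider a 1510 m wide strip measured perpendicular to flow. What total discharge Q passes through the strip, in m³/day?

Flow is parallel to layering, so each bed carries its own Darcy discharge and the transmissivities add.
Σ(K_i·b_i) = 0.00463×11.8 + 0.150×13.7 = 2.110 m²/day.
Hydraulic gradient i = (169.43 − 166.44) / 435 = 2.99 / 435 = 0.006874.
Q = Σ(K_i·b_i) · W · i = 2.110 × 1510 × 0.006874 = 21.90 m³/day.

21.9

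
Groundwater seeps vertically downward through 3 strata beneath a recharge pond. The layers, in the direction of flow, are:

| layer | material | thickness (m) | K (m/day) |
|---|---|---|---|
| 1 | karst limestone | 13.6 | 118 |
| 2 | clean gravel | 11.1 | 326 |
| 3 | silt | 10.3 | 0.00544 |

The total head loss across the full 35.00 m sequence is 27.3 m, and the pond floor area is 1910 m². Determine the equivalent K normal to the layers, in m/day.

Flow is perpendicular to layering, so the layers act in series and the equivalent K is the thickness-weighted harmonic mean.
Total thickness L = 13.6 + 11.1 + 10.3 = 35.00 m.
Σ(b_i/K_i) = 13.6/118 + 11.1/326 + 10.3/0.00544 = 1894 d.
K_eq = L / Σ(b_i/K_i) = 35.00 / 1894 = 0.01848 m/day.

0.0185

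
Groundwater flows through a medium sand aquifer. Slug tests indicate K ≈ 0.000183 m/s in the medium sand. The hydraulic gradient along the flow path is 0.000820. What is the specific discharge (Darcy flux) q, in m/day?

Convert K: 0.000183 m/s × 86400 = 15.81 m/day.
Hydraulic gradient i = 0.000820.
Specific discharge q = K · i = 15.81 × 0.0008200 = 0.01297 m/day.

0.0130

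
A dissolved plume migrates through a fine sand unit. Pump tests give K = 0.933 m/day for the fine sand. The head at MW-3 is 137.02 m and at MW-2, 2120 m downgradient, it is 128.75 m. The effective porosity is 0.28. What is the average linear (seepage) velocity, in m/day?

Hydraulic gradient i = (137.02 − 128.75) / 2120 = 8.27 / 2120 = 0.003901.
Darcy flux q = K · i = 0.9330 × 0.003901 = 0.003640 m/day.
Seepage velocity v = q / n_e = 0.003640 / 0.28 = 0.01300 m/day.

0.0130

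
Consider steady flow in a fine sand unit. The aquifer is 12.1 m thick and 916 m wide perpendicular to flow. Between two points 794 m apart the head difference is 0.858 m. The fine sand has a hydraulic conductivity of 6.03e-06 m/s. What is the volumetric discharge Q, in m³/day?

Convert K: 6.03e-06 m/s × 86400 = 0.5210 m/day.
Cross-sectional area A = 916 × 12.1 = 11084 m².
Hydraulic gradient i = Δh / L = 0.858 / 794 = 0.001081.
Darcy's law: Q = K · A · i = 0.5210 × 11084 × 0.001081 = 6.240 m³/day.

6.24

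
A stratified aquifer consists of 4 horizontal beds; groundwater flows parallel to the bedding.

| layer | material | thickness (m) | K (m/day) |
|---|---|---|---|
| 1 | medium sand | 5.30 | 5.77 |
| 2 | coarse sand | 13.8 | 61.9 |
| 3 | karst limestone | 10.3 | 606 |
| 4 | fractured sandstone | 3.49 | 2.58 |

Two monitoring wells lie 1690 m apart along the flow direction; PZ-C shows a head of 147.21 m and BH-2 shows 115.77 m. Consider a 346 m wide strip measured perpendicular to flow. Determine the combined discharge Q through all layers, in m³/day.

45900

Flow is parallel to layering, so each bed carries its own Darcy discharge and the transmissivities add.
Σ(K_i·b_i) = 5.77×5.30 + 61.9×13.8 + 606×10.3 + 2.58×3.49 = 7136 m²/day.
Hydraulic gradient i = (147.21 − 115.77) / 1690 = 31.44 / 1690 = 0.01860.
Q = Σ(K_i·b_i) · W · i = 7136 × 346 × 0.01860 = 45931 m³/day.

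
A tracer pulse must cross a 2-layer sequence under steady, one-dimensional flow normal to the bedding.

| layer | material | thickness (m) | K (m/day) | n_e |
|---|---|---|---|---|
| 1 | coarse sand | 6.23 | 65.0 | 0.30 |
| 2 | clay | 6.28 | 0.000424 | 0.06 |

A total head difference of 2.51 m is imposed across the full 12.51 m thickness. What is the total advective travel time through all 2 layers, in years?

36.3

With flow normal to the layers, continuity requires the same specific discharge q through every layer.
Σ(b_i/K_i) = 6.23/65.0 + 6.28/0.000424 = 14811 d.
q = Δh / Σ(b_i/K_i) = 2.51 / 14811 = 0.0001695 m/day.
In each layer the seepage velocity is v_i = q/n_i, so the layer transit time is t_i = b_i·n_i / q:
  layer 1 (coarse sand): t_1 = 6.23 × 0.30 / 0.0001695 = 11029 d
  layer 2 (clay): t_2 = 6.28 × 0.06 / 0.0001695 = 2223 d
Total t = Σ t_i = 13252 days = 36.28 years.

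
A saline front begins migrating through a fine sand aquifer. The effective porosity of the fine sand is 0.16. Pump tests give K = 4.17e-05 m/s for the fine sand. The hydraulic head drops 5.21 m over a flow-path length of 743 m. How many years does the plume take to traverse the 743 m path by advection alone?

Convert K: 4.17e-05 m/s × 86400 = 3.603 m/day.
Hydraulic gradient i = Δh / L = 5.21 / 743 = 0.007012.
Darcy flux q = K · i = 3.603 × 0.007012 = 0.02526 m/day.
Seepage velocity v = q / n_e = 0.02526 / 0.16 = 0.1579 m/day.
Travel time t = L / v = 743 / 0.1579 = 4706 days = 12.88 years.

12.9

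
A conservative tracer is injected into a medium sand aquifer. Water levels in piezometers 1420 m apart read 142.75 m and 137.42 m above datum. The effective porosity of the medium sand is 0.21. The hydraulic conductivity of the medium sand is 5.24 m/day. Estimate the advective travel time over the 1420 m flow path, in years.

Hydraulic gradient i = (142.75 − 137.42) / 1420 = 5.33 / 1420 = 0.003754.
Darcy flux q = K · i = 5.240 × 0.003754 = 0.01967 m/day.
Seepage velocity v = q / n_e = 0.01967 / 0.21 = 0.09366 m/day.
Travel time t = L / v = 1420 / 0.09366 = 15161 days = 41.51 years.

41.5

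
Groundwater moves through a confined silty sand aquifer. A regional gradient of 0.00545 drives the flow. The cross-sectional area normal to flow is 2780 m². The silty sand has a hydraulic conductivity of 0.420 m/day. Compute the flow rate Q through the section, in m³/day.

6.36

Hydraulic gradient i = 0.00545.
Darcy's law: Q = K · A · i = 0.4200 × 2780 × 0.005450 = 6.363 m³/day.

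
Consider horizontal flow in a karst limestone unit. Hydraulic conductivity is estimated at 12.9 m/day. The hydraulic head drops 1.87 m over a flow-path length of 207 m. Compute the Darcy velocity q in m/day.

Hydraulic gradient i = Δh / L = 1.87 / 207 = 0.009034.
Specific discharge q = K · i = 12.90 × 0.009034 = 0.1165 m/day.

0.117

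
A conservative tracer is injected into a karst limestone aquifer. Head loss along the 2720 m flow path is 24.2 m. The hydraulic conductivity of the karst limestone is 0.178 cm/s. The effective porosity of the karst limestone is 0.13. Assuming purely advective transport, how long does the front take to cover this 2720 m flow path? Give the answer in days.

258

Convert K: 0.178 cm/s × 864 = 153.8 m/day.
Hydraulic gradient i = Δh / L = 24.2 / 2720 = 0.008897.
Darcy flux q = K · i = 153.8 × 0.008897 = 1.368 m/day.
Seepage velocity v = q / n_e = 1.368 / 0.13 = 10.53 m/day.
Travel time t = L / v = 2720 / 10.53 = 258.4 days.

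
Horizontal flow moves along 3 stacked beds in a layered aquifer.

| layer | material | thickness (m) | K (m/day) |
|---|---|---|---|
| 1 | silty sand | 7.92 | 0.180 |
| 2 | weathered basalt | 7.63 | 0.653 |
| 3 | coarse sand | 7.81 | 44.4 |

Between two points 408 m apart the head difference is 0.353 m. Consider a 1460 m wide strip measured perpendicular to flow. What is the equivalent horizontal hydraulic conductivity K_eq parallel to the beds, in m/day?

Flow is parallel to layering, so each bed carries its own Darcy discharge and the transmissivities add.
Σ(K_i·b_i) = 0.180×7.92 + 0.653×7.63 + 44.4×7.81 = 353.2 m²/day.
Total thickness b = 23.36 m, so K_eq = Σ(K_i·b_i)/b = 15.12 m/day.

15.1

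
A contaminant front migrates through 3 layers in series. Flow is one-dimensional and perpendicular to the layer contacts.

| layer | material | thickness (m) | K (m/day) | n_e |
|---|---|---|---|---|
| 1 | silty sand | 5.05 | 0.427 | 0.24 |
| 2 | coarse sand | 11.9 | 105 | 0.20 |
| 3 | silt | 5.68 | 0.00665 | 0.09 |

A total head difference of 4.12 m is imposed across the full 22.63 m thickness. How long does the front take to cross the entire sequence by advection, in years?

2.36

With flow normal to the layers, continuity requires the same specific discharge q through every layer.
Σ(b_i/K_i) = 5.05/0.427 + 11.9/105 + 5.68/0.00665 = 866.1 d.
q = Δh / Σ(b_i/K_i) = 4.12 / 866.1 = 0.004757 m/day.
In each layer the seepage velocity is v_i = q/n_i, so the layer transit time is t_i = b_i·n_i / q:
  layer 1 (silty sand): t_1 = 5.05 × 0.24 / 0.004757 = 254.8 d
  layer 2 (coarse sand): t_2 = 11.9 × 0.20 / 0.004757 = 500.3 d
  layer 3 (silt): t_3 = 5.68 × 0.09 / 0.004757 = 107.5 d
Total t = Σ t_i = 862.5 days = 2.362 years.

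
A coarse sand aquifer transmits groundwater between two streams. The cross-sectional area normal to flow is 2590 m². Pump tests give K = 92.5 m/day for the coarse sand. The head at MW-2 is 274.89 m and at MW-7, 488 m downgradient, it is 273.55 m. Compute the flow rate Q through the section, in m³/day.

Hydraulic gradient i = (274.89 − 273.55) / 488 = 1.34 / 488 = 0.002746.
Darcy's law: Q = K · A · i = 92.50 × 2590 × 0.002746 = 657.8 m³/day.

658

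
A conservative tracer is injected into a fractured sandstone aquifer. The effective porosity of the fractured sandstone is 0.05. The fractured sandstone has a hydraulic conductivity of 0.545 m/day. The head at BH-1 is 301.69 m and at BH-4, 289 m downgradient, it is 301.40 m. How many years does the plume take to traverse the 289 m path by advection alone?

Hydraulic gradient i = (301.69 − 301.40) / 289 = 0.29 / 289 = 0.001003.
Darcy flux q = K · i = 0.5450 × 0.001003 = 0.0005469 m/day.
Seepage velocity v = q / n_e = 0.0005469 / 0.05 = 0.01094 m/day.
Travel time t = L / v = 289 / 0.01094 = 26422 days = 72.34 years.

72.3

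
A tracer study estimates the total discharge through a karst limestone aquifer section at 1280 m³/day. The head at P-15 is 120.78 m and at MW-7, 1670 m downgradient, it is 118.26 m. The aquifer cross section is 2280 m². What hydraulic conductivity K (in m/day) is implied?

Hydraulic gradient i = (120.78 − 118.26) / 1670 = 2.52 / 1670 = 0.001509.
From Q = K·A·i, K = Q / (A·i) = 1280 / (2280 × 0.001509) = 372.0 m/day.

372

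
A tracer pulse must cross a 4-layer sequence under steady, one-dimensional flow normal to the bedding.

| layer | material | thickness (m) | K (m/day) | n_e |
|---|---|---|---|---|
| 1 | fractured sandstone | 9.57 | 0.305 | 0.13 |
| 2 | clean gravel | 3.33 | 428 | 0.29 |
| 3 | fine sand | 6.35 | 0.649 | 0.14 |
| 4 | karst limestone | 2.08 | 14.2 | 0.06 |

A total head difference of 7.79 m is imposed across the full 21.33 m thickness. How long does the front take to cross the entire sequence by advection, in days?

17.1

With flow normal to the layers, continuity requires the same specific discharge q through every layer.
Σ(b_i/K_i) = 9.57/0.305 + 3.33/428 + 6.35/0.649 + 2.08/14.2 = 41.32 d.
q = Δh / Σ(b_i/K_i) = 7.79 / 41.32 = 0.1885 m/day.
In each layer the seepage velocity is v_i = q/n_i, so the layer transit time is t_i = b_i·n_i / q:
  layer 1 (fractured sandstone): t_1 = 9.57 × 0.13 / 0.1885 = 6.598 d
  layer 2 (clean gravel): t_2 = 3.33 × 0.29 / 0.1885 = 5.122 d
  layer 3 (fine sand): t_3 = 6.35 × 0.14 / 0.1885 = 4.715 d
  layer 4 (karst limestone): t_4 = 2.08 × 0.06 / 0.1885 = 0.6619 d
Total t = Σ t_i = 17.10 days.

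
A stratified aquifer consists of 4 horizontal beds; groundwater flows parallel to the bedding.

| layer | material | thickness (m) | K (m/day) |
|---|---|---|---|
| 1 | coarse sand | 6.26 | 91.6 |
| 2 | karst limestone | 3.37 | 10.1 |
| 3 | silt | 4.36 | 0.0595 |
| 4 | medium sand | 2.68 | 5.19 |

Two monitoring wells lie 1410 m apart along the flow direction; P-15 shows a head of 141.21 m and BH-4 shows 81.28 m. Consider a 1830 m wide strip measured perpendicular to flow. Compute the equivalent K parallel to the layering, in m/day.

37.3

Flow is parallel to layering, so each bed carries its own Darcy discharge and the transmissivities add.
Σ(K_i·b_i) = 91.6×6.26 + 10.1×3.37 + 0.0595×4.36 + 5.19×2.68 = 621.6 m²/day.
Total thickness b = 16.67 m, so K_eq = Σ(K_i·b_i)/b = 37.29 m/day.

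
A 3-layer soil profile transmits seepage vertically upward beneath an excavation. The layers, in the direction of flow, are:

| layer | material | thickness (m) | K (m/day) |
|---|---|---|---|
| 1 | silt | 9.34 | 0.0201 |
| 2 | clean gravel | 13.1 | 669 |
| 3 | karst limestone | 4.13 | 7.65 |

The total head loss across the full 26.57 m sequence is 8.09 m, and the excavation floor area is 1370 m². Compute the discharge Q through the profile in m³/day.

23.8

Flow is perpendicular to layering, so the layers act in series and the equivalent K is the thickness-weighted harmonic mean.
Total thickness L = 9.34 + 13.1 + 4.13 = 26.57 m.
Σ(b_i/K_i) = 9.34/0.0201 + 13.1/669 + 4.13/7.65 = 465.2 d.
K_eq = L / Σ(b_i/K_i) = 26.57 / 465.2 = 0.05711 m/day.
Q = K_eq · A · (Δh/L) = 0.05711 × 1370 × (8.09/26.57) = 23.82 m³/day.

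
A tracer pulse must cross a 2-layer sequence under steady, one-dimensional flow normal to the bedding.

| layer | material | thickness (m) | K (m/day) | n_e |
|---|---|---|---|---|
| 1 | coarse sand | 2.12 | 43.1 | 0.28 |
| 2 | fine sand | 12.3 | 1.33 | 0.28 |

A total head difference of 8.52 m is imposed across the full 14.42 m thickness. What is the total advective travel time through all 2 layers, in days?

4.41

With flow normal to the layers, continuity requires the same specific discharge q through every layer.
Σ(b_i/K_i) = 2.12/43.1 + 12.3/1.33 = 9.297 d.
q = Δh / Σ(b_i/K_i) = 8.52 / 9.297 = 0.9164 m/day.
In each layer the seepage velocity is v_i = q/n_i, so the layer transit time is t_i = b_i·n_i / q:
  layer 1 (coarse sand): t_1 = 2.12 × 0.28 / 0.9164 = 0.6478 d
  layer 2 (fine sand): t_2 = 12.3 × 0.28 / 0.9164 = 3.758 d
Total t = Σ t_i = 4.406 days.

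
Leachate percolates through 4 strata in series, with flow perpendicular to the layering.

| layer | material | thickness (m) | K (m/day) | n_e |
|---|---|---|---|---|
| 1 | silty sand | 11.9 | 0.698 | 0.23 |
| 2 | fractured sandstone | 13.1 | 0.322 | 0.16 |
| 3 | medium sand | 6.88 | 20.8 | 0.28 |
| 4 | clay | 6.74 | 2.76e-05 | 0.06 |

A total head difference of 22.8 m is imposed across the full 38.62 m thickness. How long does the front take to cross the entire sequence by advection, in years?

With flow normal to the layers, continuity requires the same specific discharge q through every layer.
Σ(b_i/K_i) = 11.9/0.698 + 13.1/0.322 + 6.88/20.8 + 6.74/2.76e-05 = 2.443e+05 d.
q = Δh / Σ(b_i/K_i) = 22.8 / 2.443e+05 = 9.334e-05 m/day.
In each layer the seepage velocity is v_i = q/n_i, so the layer transit time is t_i = b_i·n_i / q:
  layer 1 (silty sand): t_1 = 11.9 × 0.23 / 9.334e-05 = 29322 d
  layer 2 (fractured sandstone): t_2 = 13.1 × 0.16 / 9.334e-05 = 22455 d
  layer 3 (medium sand): t_3 = 6.88 × 0.28 / 9.334e-05 = 20638 d
  layer 4 (clay): t_4 = 6.74 × 0.06 / 9.334e-05 = 4332 d
Total t = Σ t_i = 76747 days = 210.1 years.

210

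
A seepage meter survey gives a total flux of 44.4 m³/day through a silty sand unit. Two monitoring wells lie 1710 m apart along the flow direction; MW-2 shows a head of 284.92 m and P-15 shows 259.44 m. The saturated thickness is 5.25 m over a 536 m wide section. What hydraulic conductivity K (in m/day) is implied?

1.06

Cross-sectional area A = 536 × 5.25 = 2814 m².
Hydraulic gradient i = (284.92 − 259.44) / 1710 = 25.48 / 1710 = 0.01490.
From Q = K·A·i, K = Q / (A·i) = 44.4 / (2814 × 0.01490) = 1.059 m/day.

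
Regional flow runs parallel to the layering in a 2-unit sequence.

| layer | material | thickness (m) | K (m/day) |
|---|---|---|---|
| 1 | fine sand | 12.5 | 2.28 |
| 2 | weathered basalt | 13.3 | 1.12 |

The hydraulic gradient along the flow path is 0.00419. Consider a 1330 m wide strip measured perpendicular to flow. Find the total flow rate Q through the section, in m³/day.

242

Flow is parallel to layering, so each bed carries its own Darcy discharge and the transmissivities add.
Σ(K_i·b_i) = 2.28×12.5 + 1.12×13.3 = 43.40 m²/day.
Hydraulic gradient i = 0.00419.
Q = Σ(K_i·b_i) · W · i = 43.40 × 1330 × 0.004190 = 241.8 m³/day.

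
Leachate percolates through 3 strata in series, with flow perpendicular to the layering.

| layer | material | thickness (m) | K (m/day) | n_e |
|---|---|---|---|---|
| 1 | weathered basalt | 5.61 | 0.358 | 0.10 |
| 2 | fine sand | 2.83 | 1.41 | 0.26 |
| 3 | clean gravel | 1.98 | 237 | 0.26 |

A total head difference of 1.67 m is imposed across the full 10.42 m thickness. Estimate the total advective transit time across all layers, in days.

19.2

With flow normal to the layers, continuity requires the same specific discharge q through every layer.
Σ(b_i/K_i) = 5.61/0.358 + 2.83/1.41 + 1.98/237 = 17.69 d.
q = Δh / Σ(b_i/K_i) = 1.67 / 17.69 = 0.09443 m/day.
In each layer the seepage velocity is v_i = q/n_i, so the layer transit time is t_i = b_i·n_i / q:
  layer 1 (weathered basalt): t_1 = 5.61 × 0.10 / 0.09443 = 5.941 d
  layer 2 (fine sand): t_2 = 2.83 × 0.26 / 0.09443 = 7.792 d
  layer 3 (clean gravel): t_3 = 1.98 × 0.26 / 0.09443 = 5.452 d
Total t = Σ t_i = 19.19 days.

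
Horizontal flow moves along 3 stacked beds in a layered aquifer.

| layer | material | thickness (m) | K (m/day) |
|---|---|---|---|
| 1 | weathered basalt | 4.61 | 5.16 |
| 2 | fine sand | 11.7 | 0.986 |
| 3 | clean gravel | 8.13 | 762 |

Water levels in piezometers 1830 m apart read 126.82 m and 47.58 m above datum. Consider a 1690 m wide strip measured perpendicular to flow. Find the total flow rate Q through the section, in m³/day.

456000

Flow is parallel to layering, so each bed carries its own Darcy discharge and the transmissivities add.
Σ(K_i·b_i) = 5.16×4.61 + 0.986×11.7 + 762×8.13 = 6230 m²/day.
Hydraulic gradient i = (126.82 − 47.58) / 1830 = 79.24 / 1830 = 0.04330.
Q = Σ(K_i·b_i) · W · i = 6230 × 1690 × 0.04330 = 4.559e+05 m³/day.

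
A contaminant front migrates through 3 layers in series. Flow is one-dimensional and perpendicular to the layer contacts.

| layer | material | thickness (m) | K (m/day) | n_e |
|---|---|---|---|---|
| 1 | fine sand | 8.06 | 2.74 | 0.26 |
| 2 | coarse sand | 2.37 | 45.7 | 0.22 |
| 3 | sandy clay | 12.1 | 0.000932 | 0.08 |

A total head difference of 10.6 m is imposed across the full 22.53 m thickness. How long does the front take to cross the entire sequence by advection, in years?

With flow normal to the layers, continuity requires the same specific discharge q through every layer.
Σ(b_i/K_i) = 8.06/2.74 + 2.37/45.7 + 12.1/0.000932 = 12986 d.
q = Δh / Σ(b_i/K_i) = 10.6 / 12986 = 0.0008163 m/day.
In each layer the seepage velocity is v_i = q/n_i, so the layer transit time is t_i = b_i·n_i / q:
  layer 1 (fine sand): t_1 = 8.06 × 0.26 / 0.0008163 = 2567 d
  layer 2 (coarse sand): t_2 = 2.37 × 0.22 / 0.0008163 = 638.8 d
  layer 3 (sandy clay): t_3 = 12.1 × 0.08 / 0.0008163 = 1186 d
Total t = Σ t_i = 4392 days = 12.02 years.

12.0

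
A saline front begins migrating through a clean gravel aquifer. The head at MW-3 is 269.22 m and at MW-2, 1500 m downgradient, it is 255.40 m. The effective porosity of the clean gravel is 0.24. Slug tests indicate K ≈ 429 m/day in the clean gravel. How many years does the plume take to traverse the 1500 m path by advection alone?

Hydraulic gradient i = (269.22 − 255.40) / 1500 = 13.82 / 1500 = 0.009213.
Darcy flux q = K · i = 429.0 × 0.009213 = 3.953 m/day.
Seepage velocity v = q / n_e = 3.953 / 0.24 = 16.47 m/day.
Travel time t = L / v = 1500 / 16.47 = 91.08 days = 0.2494 years.

0.249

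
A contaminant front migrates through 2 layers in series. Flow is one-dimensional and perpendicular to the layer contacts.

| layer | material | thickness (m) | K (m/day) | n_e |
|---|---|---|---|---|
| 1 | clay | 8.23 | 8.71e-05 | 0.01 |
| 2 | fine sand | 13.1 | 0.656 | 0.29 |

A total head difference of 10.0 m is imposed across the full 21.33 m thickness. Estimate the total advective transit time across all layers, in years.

With flow normal to the layers, continuity requires the same specific discharge q through every layer.
Σ(b_i/K_i) = 8.23/8.71e-05 + 13.1/0.656 = 94509 d.
q = Δh / Σ(b_i/K_i) = 10.0 / 94509 = 0.0001058 m/day.
In each layer the seepage velocity is v_i = q/n_i, so the layer transit time is t_i = b_i·n_i / q:
  layer 1 (clay): t_1 = 8.23 × 0.01 / 0.0001058 = 777.8 d
  layer 2 (fine sand): t_2 = 13.1 × 0.29 / 0.0001058 = 35904 d
Total t = Σ t_i = 36682 days = 100.4 years.

100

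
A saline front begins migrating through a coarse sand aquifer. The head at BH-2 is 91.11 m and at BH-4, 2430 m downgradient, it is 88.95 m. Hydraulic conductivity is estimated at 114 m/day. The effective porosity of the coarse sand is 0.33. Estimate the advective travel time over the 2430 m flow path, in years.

Hydraulic gradient i = (91.11 − 88.95) / 2430 = 2.16 / 2430 = 0.0008889.
Darcy flux q = K · i = 114.0 × 0.0008889 = 0.1013 m/day.
Seepage velocity v = q / n_e = 0.1013 / 0.33 = 0.3071 m/day.
Travel time t = L / v = 2430 / 0.3071 = 7913 days = 21.67 years.

21.7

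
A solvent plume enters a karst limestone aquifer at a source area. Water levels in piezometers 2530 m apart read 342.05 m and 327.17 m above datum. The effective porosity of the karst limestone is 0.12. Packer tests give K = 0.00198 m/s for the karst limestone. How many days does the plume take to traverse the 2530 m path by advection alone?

Convert K: 0.00198 m/s × 86400 = 171.1 m/day.
Hydraulic gradient i = (342.05 − 327.17) / 2530 = 14.88 / 2530 = 0.005881.
Darcy flux q = K · i = 171.1 × 0.005881 = 1.006 m/day.
Seepage velocity v = q / n_e = 1.006 / 0.12 = 8.385 m/day.
Travel time t = L / v = 2530 / 8.385 = 301.7 days.

302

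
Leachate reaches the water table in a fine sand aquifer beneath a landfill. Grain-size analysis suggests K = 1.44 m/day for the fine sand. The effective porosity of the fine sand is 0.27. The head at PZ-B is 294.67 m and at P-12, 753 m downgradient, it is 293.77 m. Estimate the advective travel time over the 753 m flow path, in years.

Hydraulic gradient i = (294.67 − 293.77) / 753 = 0.9 / 753 = 0.001195.
Darcy flux q = K · i = 1.440 × 0.001195 = 0.001721 m/day.
Seepage velocity v = q / n_e = 0.001721 / 0.27 = 0.006375 m/day.
Travel time t = L / v = 753 / 0.006375 = 1.181e+05 days = 323.4 years.

323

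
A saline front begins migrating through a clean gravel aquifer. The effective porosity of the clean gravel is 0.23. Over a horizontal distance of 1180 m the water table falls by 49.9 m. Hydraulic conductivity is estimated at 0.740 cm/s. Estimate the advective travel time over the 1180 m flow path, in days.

10.0

Convert K: 0.740 cm/s × 864 = 639.4 m/day.
Hydraulic gradient i = Δh / L = 49.9 / 1180 = 0.04229.
Darcy flux q = K · i = 639.4 × 0.04229 = 27.04 m/day.
Seepage velocity v = q / n_e = 27.04 / 0.23 = 117.6 m/day.
Travel time t = L / v = 1180 / 117.6 = 10.04 days.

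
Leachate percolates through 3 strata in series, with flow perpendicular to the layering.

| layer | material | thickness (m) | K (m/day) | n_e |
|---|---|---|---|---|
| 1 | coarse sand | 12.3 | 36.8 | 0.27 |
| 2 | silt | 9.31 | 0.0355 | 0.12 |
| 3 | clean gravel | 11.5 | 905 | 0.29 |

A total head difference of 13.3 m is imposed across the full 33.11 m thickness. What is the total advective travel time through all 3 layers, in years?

0.420

With flow normal to the layers, continuity requires the same specific discharge q through every layer.
Σ(b_i/K_i) = 12.3/36.8 + 9.31/0.0355 + 11.5/905 = 262.6 d.
q = Δh / Σ(b_i/K_i) = 13.3 / 262.6 = 0.05065 m/day.
In each layer the seepage velocity is v_i = q/n_i, so the layer transit time is t_i = b_i·n_i / q:
  layer 1 (coarse sand): t_1 = 12.3 × 0.27 / 0.05065 = 65.57 d
  layer 2 (silt): t_2 = 9.31 × 0.12 / 0.05065 = 22.06 d
  layer 3 (clean gravel): t_3 = 11.5 × 0.29 / 0.05065 = 65.85 d
Total t = Σ t_i = 153.5 days = 0.4202 years.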